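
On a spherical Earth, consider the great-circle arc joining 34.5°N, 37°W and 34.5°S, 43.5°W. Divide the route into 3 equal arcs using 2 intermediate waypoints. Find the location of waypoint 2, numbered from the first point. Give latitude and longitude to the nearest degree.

Write both endpoints as unit vectors p₁, p₂ with components (cos φ cos λ, cos φ sin λ, sin φ).
The central angle between the endpoints is δ = arccos(p₁·p₂) ≈ 1.209 rad (69.3°).
Interpolate at f = 2/3 with slerp weights a = sin((1−f)δ)/sin δ ≈ 0.419, b = sin(fδ)/sin δ ≈ 0.771.
p = a·p₁ + b·p₂ ≈ (0.737, -0.646, -0.199); φ = arcsin(p_z) ≈ -11.51°, λ = atan2(p_y, p_x) ≈ -41.21°.

≈ 12°S, 41°W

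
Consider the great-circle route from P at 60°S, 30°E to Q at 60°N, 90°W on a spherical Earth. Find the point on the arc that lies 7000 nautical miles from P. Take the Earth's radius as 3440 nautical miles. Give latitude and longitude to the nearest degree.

Write both endpoints as unit vectors p₁, p₂ with components (cos φ cos λ, cos φ sin λ, sin φ).
The central angle between the endpoints is δ = arccos(p₁·p₂) ≈ 2.636 rad (151.0°). The total great-circle distance is δ·R ≈ 2.636 × 3440 ≈ 9069 nmi, so the target fraction is f = 7000/9069 ≈ 0.772.
Interpolate at f ≈ 0.772 with slerp weights a = sin((1−f)δ)/sin δ ≈ 1.169, b = sin(fδ)/sin δ ≈ 1.847.
p = a·p₁ + b·p₂ ≈ (0.506, -0.631, 0.588); φ = arcsin(p_z) ≈ 35.99°, λ = atan2(p_y, p_x) ≈ -51.29°.

≈ 36°N, 51°W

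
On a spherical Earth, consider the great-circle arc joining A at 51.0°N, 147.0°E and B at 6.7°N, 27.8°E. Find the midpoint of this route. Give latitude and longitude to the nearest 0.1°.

Write both endpoints as unit vectors p₁, p₂ with components (cos φ cos λ, cos φ sin λ, sin φ).
The central angle between the endpoints is δ = arccos(p₁·p₂) ≈ 1.787 rad (102.4°).
Interpolate at f = 1/2 with slerp weights a = sin((1−f)δ)/sin δ ≈ 0.798, b = sin(fδ)/sin δ ≈ 0.798.
p = a·p₁ + b·p₂ ≈ (0.280, 0.643, 0.713); φ = arcsin(p_z) ≈ 45.48°, λ = atan2(p_y, p_x) ≈ 66.48°.

≈ 45.5°N, 66.5°E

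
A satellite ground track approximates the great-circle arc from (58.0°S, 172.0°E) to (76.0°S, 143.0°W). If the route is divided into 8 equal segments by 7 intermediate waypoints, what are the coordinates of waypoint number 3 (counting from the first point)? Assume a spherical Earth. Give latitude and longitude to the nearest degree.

≈ (66°S, 179°W)

The haversine formula gives a central angle δ ≈ 0.419 rad (24.0°) between the endpoints.
Interpolate at f = 3/8 with slerp weights a = sin((1−f)δ)/sin δ ≈ 0.636, b = sin(fδ)/sin δ ≈ 0.385.
p = a·p₁ + b·p₂ ≈ (-0.408, -0.009, -0.913); φ = arcsin(p_z) ≈ -65.90°, λ = atan2(p_y, p_x) ≈ -178.73°.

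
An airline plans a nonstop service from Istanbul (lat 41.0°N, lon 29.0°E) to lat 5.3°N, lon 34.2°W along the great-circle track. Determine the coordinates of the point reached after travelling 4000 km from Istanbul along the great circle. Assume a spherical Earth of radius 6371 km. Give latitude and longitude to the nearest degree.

Write both endpoints as unit vectors p₁, p₂ with components (cos φ cos λ, cos φ sin λ, sin φ).
The central angle between the endpoints is δ = arccos(p₁·p₂) ≈ 1.160 rad (66.5°). The total great-circle distance is δ·R ≈ 1.160 × 6371 ≈ 7390 km, so the target fraction is f = 4000/7390 ≈ 0.541.
Interpolate at f ≈ 0.541 with slerp weights a = sin((1−f)δ)/sin δ ≈ 0.553, b = sin(fδ)/sin δ ≈ 0.641.
p = a·p₁ + b·p₂ ≈ (0.893, -0.156, 0.422); φ = arcsin(p_z) ≈ 24.98°, λ = atan2(p_y, p_x) ≈ -9.92°.

≈ lat 25°N, lon 10°W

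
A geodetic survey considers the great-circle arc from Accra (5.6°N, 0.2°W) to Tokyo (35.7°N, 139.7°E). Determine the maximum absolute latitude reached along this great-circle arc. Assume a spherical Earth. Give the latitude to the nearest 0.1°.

The great circle lies in the plane with unit normal n̂ = (p₁ × p₂)/|p₁ × p₂|.
Here n̂_z ≈ +0.629; the vertex latitude is φ_max = arccos|n̂_z| ≈ 51.0°.

≈ 51.0°N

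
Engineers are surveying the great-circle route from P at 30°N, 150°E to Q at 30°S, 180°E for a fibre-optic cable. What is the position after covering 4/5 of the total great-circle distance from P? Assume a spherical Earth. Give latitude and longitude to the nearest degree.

≈ 18°S, 173°E

Convert each endpoint to a unit vector on the sphere (x = cos φ cos λ, y = cos φ sin λ, z = sin φ).
The central angle between the endpoints is δ = arccos(p₁·p₂) ≈ 1.160 rad (66.5°).
Interpolate at f = 4/5 with slerp weights a = sin((1−f)δ)/sin δ ≈ 0.251, b = sin(fδ)/sin δ ≈ 0.873.
p = a·p₁ + b·p₂ ≈ (-0.944, 0.109, -0.311); φ = arcsin(p_z) ≈ -18.13°, λ = atan2(p_y, p_x) ≈ 173.44°.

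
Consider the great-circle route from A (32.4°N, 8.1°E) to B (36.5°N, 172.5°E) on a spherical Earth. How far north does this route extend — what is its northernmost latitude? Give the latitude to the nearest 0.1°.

The great circle lies in the plane with unit normal n̂ = (p₁ × p₂)/|p₁ × p₂|.
Here n̂_z ≈ +0.194; the vertex latitude is φ_max = arccos|n̂_z| ≈ 78.8°.
Check via Clairaut: cos φ_max = |cos φ₁| · sin C = cos(32.4°)·sin(13.3°) ≈ 0.194, again giving ≈ 78.8°.

≈ 78.8°N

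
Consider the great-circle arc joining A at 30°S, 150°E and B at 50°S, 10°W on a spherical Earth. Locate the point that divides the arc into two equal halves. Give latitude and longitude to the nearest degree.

≈ 75°S, 110°E

Convert each endpoint to a unit vector on the sphere (x = cos φ cos λ, y = cos φ sin λ, z = sin φ).
The central angle between the endpoints is δ = arccos(p₁·p₂) ≈ 1.711 rad (98.1°).
Interpolate at f = 1/2 with slerp weights a = sin((1−f)δ)/sin δ ≈ 0.763, b = sin(fδ)/sin δ ≈ 0.763.
p = a·p₁ + b·p₂ ≈ (-0.089, 0.245, -0.965); φ = arcsin(p_z) ≈ -74.88°, λ = atan2(p_y, p_x) ≈ 110.00°.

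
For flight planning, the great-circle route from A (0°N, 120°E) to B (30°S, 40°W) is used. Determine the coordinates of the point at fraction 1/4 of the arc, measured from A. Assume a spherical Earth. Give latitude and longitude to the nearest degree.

Convert each endpoint to a unit vector on the sphere (x = cos φ cos λ, y = cos φ sin λ, z = sin φ).
The central angle between the endpoints is δ = arccos(p₁·p₂) ≈ 2.521 rad (144.5°).
Interpolate at f = 1/4 with slerp weights a = sin((1−f)δ)/sin δ ≈ 1.633, b = sin(fδ)/sin δ ≈ 1.014.
p = a·p₁ + b·p₂ ≈ (-0.144, 0.850, -0.507); φ = arcsin(p_z) ≈ -30.47°, λ = atan2(p_y, p_x) ≈ 99.60°.

≈ (30°S, 100°E)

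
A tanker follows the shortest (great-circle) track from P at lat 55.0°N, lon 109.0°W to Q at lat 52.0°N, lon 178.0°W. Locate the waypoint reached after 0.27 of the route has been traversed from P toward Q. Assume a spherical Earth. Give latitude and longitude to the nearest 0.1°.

≈ lat 58.2°N, lon 127.5°W

Convert each endpoint to a unit vector on the sphere (x = cos φ cos λ, y = cos φ sin λ, z = sin φ).
The central angle between the endpoints is δ = arccos(p₁·p₂) ≈ 0.689 rad (39.5°).
Interpolate at f = 0.27 with slerp weights a = sin((1−f)δ)/sin δ ≈ 0.758, b = sin(fδ)/sin δ ≈ 0.291.
p = a·p₁ + b·p₂ ≈ (-0.321, -0.417, 0.850); φ = arcsin(p_z) ≈ 58.24°, λ = atan2(p_y, p_x) ≈ -127.52°.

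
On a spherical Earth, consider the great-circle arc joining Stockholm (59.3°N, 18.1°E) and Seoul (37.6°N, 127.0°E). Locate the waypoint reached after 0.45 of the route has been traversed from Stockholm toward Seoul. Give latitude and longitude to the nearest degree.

From cos δ = sin φ₁ sin φ₂ + cos φ₁ cos φ₂ cos Δλ, the central angle is δ ≈ 1.166 rad (66.8°).
Interpolate at f = 0.45 with slerp weights a = sin((1−f)δ)/sin δ ≈ 0.651, b = sin(fδ)/sin δ ≈ 0.545.
p = a·p₁ + b·p₂ ≈ (0.056, 0.448, 0.892); φ = arcsin(p_z) ≈ 63.15°, λ = atan2(p_y, p_x) ≈ 82.88°.

≈ 63°N, 83°E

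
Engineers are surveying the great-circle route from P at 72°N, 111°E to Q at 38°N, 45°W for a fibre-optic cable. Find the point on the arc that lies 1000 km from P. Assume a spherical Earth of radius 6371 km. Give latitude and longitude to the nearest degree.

≈ 80°N, 93°E

The haversine formula gives a central angle δ ≈ 1.199 rad (68.7°) between the endpoints. The total great-circle distance is δ·R ≈ 1.199 × 6371 ≈ 7640 km, so the target fraction is f = 1000/7640 ≈ 0.131.
Interpolate at f ≈ 0.131 with slerp weights a = sin((1−f)δ)/sin δ ≈ 0.927, b = sin(fδ)/sin δ ≈ 0.168.
p = a·p₁ + b·p₂ ≈ (-0.009, 0.174, 0.985); φ = arcsin(p_z) ≈ 79.97°, λ = atan2(p_y, p_x) ≈ 93.01°.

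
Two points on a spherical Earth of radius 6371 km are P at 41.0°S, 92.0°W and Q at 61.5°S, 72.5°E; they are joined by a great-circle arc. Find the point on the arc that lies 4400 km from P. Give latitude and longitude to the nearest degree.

The haversine formula gives a central angle δ ≈ 1.339 rad (76.7°) between the endpoints. The total great-circle distance is δ·R ≈ 1.339 × 6371 ≈ 8532 km, so the target fraction is f = 4400/8532 ≈ 0.516.
Interpolate at f ≈ 0.516 with slerp weights a = sin((1−f)δ)/sin δ ≈ 0.621, b = sin(fδ)/sin δ ≈ 0.654.
p = a·p₁ + b·p₂ ≈ (0.078, -0.170, -0.982); φ = arcsin(p_z) ≈ -79.22°, λ = atan2(p_y, p_x) ≈ -65.51°.

≈ 79°S, 66°W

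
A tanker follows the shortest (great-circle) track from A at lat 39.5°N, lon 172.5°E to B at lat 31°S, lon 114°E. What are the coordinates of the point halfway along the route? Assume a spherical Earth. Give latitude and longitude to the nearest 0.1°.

From cos δ = sin φ₁ sin φ₂ + cos φ₁ cos φ₂ cos Δλ, the central angle is δ ≈ 1.553 rad (89.0°).
Interpolate at f = 1/2 with slerp weights a = sin((1−f)δ)/sin δ ≈ 0.701, b = sin(fδ)/sin δ ≈ 0.701.
p = a·p₁ + b·p₂ ≈ (-0.780, 0.619, 0.085); φ = arcsin(p_z) ≈ 4.87°, λ = atan2(p_y, p_x) ≈ 141.57°.

≈ lat 4.9°N, lon 141.6°E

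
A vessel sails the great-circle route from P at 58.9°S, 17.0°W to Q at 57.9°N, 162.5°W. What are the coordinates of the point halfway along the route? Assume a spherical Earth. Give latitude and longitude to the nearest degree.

Convert each endpoint to a unit vector on the sphere (x = cos φ cos λ, y = cos φ sin λ, z = sin φ).
The central angle between the endpoints is δ = arccos(p₁·p₂) ≈ 2.829 rad (162.1°).
Interpolate at f = 1/2 with slerp weights a = sin((1−f)δ)/sin δ ≈ 3.213, b = sin(fδ)/sin δ ≈ 3.213.
p = a·p₁ + b·p₂ ≈ (-0.041, -0.999, -0.029); φ = arcsin(p_z) ≈ -1.68°, λ = atan2(p_y, p_x) ≈ -92.37°.

≈ 2°S, 92°W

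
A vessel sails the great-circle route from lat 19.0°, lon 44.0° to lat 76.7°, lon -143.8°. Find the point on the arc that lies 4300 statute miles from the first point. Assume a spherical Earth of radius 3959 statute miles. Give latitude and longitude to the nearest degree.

From cos δ = sin φ₁ sin φ₂ + cos φ₁ cos φ₂ cos Δλ, the central angle is δ ≈ 1.469 rad (84.2°). The total great-circle distance is δ·R ≈ 1.469 × 3959 ≈ 5817 mi, so the target fraction is f = 4300/5817 ≈ 0.739.
Interpolate at f ≈ 0.739 with slerp weights a = sin((1−f)δ)/sin δ ≈ 0.376, b = sin(fδ)/sin δ ≈ 0.889.
p = a·p₁ + b·p₂ ≈ (0.090, 0.126, 0.988); φ = arcsin(p_z) ≈ 81.08°, λ = atan2(p_y, p_x) ≈ 54.31°.

≈ lat 81°, lon 54°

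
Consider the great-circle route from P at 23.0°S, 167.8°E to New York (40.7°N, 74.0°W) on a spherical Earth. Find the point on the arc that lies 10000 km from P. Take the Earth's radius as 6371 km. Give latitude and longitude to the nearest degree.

≈ 31°N, 117°W

Write both endpoints as unit vectors p₁, p₂ with components (cos φ cos λ, cos φ sin λ, sin φ).
The central angle between the endpoints is δ = arccos(p₁·p₂) ≈ 2.195 rad (125.8°). The total great-circle distance is δ·R ≈ 2.195 × 6371 ≈ 13985 km, so the target fraction is f = 10000/13985 ≈ 0.715.
Interpolate at f ≈ 0.715 with slerp weights a = sin((1−f)δ)/sin δ ≈ 0.722, b = sin(fδ)/sin δ ≈ 1.233.
p = a·p₁ + b·p₂ ≈ (-0.392, -0.758, 0.522); φ = arcsin(p_z) ≈ 31.45°, λ = atan2(p_y, p_x) ≈ -117.34°.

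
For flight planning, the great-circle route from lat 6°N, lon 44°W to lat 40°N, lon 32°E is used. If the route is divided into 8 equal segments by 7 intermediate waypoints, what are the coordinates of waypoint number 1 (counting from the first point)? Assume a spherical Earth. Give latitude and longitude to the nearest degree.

≈ lat 12°N, lon 37°W

Write both endpoints as unit vectors p₁, p₂ with components (cos φ cos λ, cos φ sin λ, sin φ).
The central angle between the endpoints is δ = arccos(p₁·p₂) ≈ 1.317 rad (75.4°).
Interpolate at f = 1/8 with slerp weights a = sin((1−f)δ)/sin δ ≈ 0.944, b = sin(fδ)/sin δ ≈ 0.169.
p = a·p₁ + b·p₂ ≈ (0.785, -0.583, 0.207); φ = arcsin(p_z) ≈ 11.97°, λ = atan2(p_y, p_x) ≈ -36.61°.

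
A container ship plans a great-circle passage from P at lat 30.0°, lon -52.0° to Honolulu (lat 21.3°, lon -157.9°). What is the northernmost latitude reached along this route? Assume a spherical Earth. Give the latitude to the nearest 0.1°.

≈ 39.0°

The great circle lies in the plane with unit normal n̂ = (p₁ × p₂)/|p₁ × p₂|.
Here n̂_z ≈ -0.777; the vertex latitude is φ_max = arccos|n̂_z| ≈ 39.0°.
Check via Clairaut: cos φ_max = |cos φ₁| · sin C = cos(30.0°)·sin(63.7°) ≈ 0.777, again giving ≈ 39.0°.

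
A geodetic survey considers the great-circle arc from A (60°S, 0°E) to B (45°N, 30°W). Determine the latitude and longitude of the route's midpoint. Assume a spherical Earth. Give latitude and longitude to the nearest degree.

≈ (8°S, 18°W)

Convert each endpoint to a unit vector on the sphere (x = cos φ cos λ, y = cos φ sin λ, z = sin φ).
The central angle between the endpoints is δ = arccos(p₁·p₂) ≈ 1.882 rad (107.8°).
Interpolate at f = 1/2 with slerp weights a = sin((1−f)δ)/sin δ ≈ 0.849, b = sin(fδ)/sin δ ≈ 0.849.
p = a·p₁ + b·p₂ ≈ (0.944, -0.300, -0.135); φ = arcsin(p_z) ≈ -7.75°, λ = atan2(p_y, p_x) ≈ -17.63°.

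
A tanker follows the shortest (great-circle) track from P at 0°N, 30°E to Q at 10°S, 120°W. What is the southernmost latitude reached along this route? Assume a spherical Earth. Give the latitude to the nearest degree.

≈ 19°S

The great circle lies in the plane with unit normal n̂ = (p₁ × p₂)/|p₁ × p₂|.
Here n̂_z ≈ -0.943; the vertex latitude is φ_max = arccos|n̂_z| ≈ 19.4°.
Check via Clairaut: cos φ_max = |cos φ₁| · sin C = cos(0.0°)·sin(109.4°) ≈ 0.943, again giving ≈ 19.4°.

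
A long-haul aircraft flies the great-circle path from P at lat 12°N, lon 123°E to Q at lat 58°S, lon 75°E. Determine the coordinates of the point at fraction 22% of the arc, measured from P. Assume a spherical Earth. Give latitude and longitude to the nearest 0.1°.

≈ lat 4.2°S, lon 116.0°E

Convert each endpoint to a unit vector on the sphere (x = cos φ cos λ, y = cos φ sin λ, z = sin φ).
The central angle between the endpoints is δ = arccos(p₁·p₂) ≈ 1.399 rad (80.2°).
Interpolate at f = 0.22 with slerp weights a = sin((1−f)δ)/sin δ ≈ 0.901, b = sin(fδ)/sin δ ≈ 0.308.
p = a·p₁ + b·p₂ ≈ (-0.438, 0.896, -0.074); φ = arcsin(p_z) ≈ -4.22°, λ = atan2(p_y, p_x) ≈ 116.02°.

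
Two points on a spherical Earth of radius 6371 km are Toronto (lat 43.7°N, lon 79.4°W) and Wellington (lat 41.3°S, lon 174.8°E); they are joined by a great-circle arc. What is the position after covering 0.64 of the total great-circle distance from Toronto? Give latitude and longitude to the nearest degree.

≈ lat 11°S, lon 146°W

Write both endpoints as unit vectors p₁, p₂ with components (cos φ cos λ, cos φ sin λ, sin φ).
The central angle between the endpoints is δ = arccos(p₁·p₂) ≈ 2.219 rad (127.1°).
Interpolate at f = 0.64 with slerp weights a = sin((1−f)δ)/sin δ ≈ 0.899, b = sin(fδ)/sin δ ≈ 1.240.
p = a·p₁ + b·p₂ ≈ (-0.808, -0.554, -0.198); φ = arcsin(p_z) ≈ -11.39°, λ = atan2(p_y, p_x) ≈ -145.56°.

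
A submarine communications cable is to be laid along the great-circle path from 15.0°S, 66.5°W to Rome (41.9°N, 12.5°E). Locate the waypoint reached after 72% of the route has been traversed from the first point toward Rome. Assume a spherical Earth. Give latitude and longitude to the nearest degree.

≈ 30°N, 16°W

Write both endpoints as unit vectors p₁, p₂ with components (cos φ cos λ, cos φ sin λ, sin φ).
The central angle between the endpoints is δ = arccos(p₁·p₂) ≈ 1.606 rad (92.0°).
Interpolate at f = 0.72 with slerp weights a = sin((1−f)δ)/sin δ ≈ 0.435, b = sin(fδ)/sin δ ≈ 0.916.
p = a·p₁ + b·p₂ ≈ (0.833, -0.238, 0.499); φ = arcsin(p_z) ≈ 29.94°, λ = atan2(p_y, p_x) ≈ -15.93°.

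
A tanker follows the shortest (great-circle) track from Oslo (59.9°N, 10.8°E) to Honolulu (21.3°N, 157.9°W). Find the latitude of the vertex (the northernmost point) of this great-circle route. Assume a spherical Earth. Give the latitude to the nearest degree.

The great circle lies in the plane with unit normal n̂ = (p₁ × p₂)/|p₁ × p₂|.
Here n̂_z ≈ -0.093; the vertex latitude is φ_max = arccos|n̂_z| ≈ 84.7°.
Check via Clairaut: cos φ_max = |cos φ₁| · sin C = cos(59.9°)·sin(10.6°) ≈ 0.093, again giving ≈ 84.7°.

≈ 85°N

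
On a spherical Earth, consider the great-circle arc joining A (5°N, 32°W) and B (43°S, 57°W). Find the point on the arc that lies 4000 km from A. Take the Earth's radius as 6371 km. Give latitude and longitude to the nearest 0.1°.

The haversine formula gives a central angle δ ≈ 0.926 rad (53.1°) between the endpoints. The total great-circle distance is δ·R ≈ 0.926 × 6371 ≈ 5901 km, so the target fraction is f = 4000/5901 ≈ 0.678.
Interpolate at f ≈ 0.678 with slerp weights a = sin((1−f)δ)/sin δ ≈ 0.368, b = sin(fδ)/sin δ ≈ 0.735.
p = a·p₁ + b·p₂ ≈ (0.603, -0.645, -0.469); φ = arcsin(p_z) ≈ -27.98°, λ = atan2(p_y, p_x) ≈ -46.90°.

≈ (28.0°S, 46.9°W)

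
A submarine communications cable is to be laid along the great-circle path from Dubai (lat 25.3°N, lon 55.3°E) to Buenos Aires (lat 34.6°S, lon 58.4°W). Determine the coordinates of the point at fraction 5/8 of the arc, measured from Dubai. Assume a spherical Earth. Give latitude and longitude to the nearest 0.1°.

≈ lat 17.0°S, lon 10.6°W

The haversine formula gives a central angle δ ≈ 2.143 rad (122.8°) between the endpoints.
Interpolate at f = 5/8 with slerp weights a = sin((1−f)δ)/sin δ ≈ 0.857, b = sin(fδ)/sin δ ≈ 1.158.
p = a·p₁ + b·p₂ ≈ (0.940, -0.175, -0.292); φ = arcsin(p_z) ≈ -16.95°, λ = atan2(p_y, p_x) ≈ -10.56°.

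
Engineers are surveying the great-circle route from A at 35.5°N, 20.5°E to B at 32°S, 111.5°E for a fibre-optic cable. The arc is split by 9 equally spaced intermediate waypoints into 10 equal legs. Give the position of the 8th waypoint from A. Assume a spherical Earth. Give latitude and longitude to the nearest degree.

From cos δ = sin φ₁ sin φ₂ + cos φ₁ cos φ₂ cos Δλ, the central angle is δ ≈ 1.896 rad (108.6°).
Interpolate at f = 8/10 with slerp weights a = sin((1−f)δ)/sin δ ≈ 0.391, b = sin(fδ)/sin δ ≈ 1.054.
p = a·p₁ + b·p₂ ≈ (-0.030, 0.943, -0.332); φ = arcsin(p_z) ≈ -19.36°, λ = atan2(p_y, p_x) ≈ 91.80°.

≈ 19°S, 92°E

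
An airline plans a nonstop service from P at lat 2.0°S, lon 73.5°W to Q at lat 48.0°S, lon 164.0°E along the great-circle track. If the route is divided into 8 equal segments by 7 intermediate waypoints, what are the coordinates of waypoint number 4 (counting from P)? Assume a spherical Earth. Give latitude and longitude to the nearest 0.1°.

≈ lat 42.4°S, lon 114.9°W

From cos δ = sin φ₁ sin φ₂ + cos φ₁ cos φ₂ cos Δλ, the central angle is δ ≈ 1.911 rad (109.5°).
Interpolate at f = 4/8 with slerp weights a = sin((1−f)δ)/sin δ ≈ 0.866, b = sin(fδ)/sin δ ≈ 0.866.
p = a·p₁ + b·p₂ ≈ (-0.311, -0.670, -0.674); φ = arcsin(p_z) ≈ -42.36°, λ = atan2(p_y, p_x) ≈ -114.91°.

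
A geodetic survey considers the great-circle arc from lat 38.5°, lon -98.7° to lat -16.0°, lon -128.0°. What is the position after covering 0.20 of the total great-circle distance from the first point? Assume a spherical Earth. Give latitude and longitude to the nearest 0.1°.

From cos δ = sin φ₁ sin φ₂ + cos φ₁ cos φ₂ cos Δλ, the central angle is δ ≈ 1.065 rad (61.0°).
Interpolate at f = 0.20 with slerp weights a = sin((1−f)δ)/sin δ ≈ 0.860, b = sin(fδ)/sin δ ≈ 0.242.
p = a·p₁ + b·p₂ ≈ (-0.245, -0.849, 0.469); φ = arcsin(p_z) ≈ 27.97°, λ = atan2(p_y, p_x) ≈ -106.10°.

≈ lat 28.0°, lon -106.1°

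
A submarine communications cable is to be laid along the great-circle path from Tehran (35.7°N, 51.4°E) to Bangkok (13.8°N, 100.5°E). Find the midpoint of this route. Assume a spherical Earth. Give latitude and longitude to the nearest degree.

Write both endpoints as unit vectors p₁, p₂ with components (cos φ cos λ, cos φ sin λ, sin φ).
The central angle between the endpoints is δ = arccos(p₁·p₂) ≈ 0.856 rad (49.0°).
Interpolate at f = 1/2 with slerp weights a = sin((1−f)δ)/sin δ ≈ 0.550, b = sin(fδ)/sin δ ≈ 0.550.
p = a·p₁ + b·p₂ ≈ (0.181, 0.874, 0.452); φ = arcsin(p_z) ≈ 26.86°, λ = atan2(p_y, p_x) ≈ 78.28°.

≈ 27°N, 78°E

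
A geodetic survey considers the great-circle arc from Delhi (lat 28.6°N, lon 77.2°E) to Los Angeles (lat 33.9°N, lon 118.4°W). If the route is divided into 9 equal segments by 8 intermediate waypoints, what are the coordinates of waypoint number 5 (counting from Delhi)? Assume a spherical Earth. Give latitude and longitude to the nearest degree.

Convert each endpoint to a unit vector on the sphere (x = cos φ cos λ, y = cos φ sin λ, z = sin φ).
The central angle between the endpoints is δ = arccos(p₁·p₂) ≈ 2.021 rad (115.8°).
Interpolate at f = 5/9 with slerp weights a = sin((1−f)δ)/sin δ ≈ 0.869, b = sin(fδ)/sin δ ≈ 1.001.
p = a·p₁ + b·p₂ ≈ (-0.226, 0.013, 0.974); φ = arcsin(p_z) ≈ 76.91°, λ = atan2(p_y, p_x) ≈ 176.73°.

≈ lat 77°N, lon 177°E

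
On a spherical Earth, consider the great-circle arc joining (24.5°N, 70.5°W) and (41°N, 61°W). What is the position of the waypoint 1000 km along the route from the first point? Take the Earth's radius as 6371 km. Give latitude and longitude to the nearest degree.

≈ (33°N, 66°W)

Write both endpoints as unit vectors p₁, p₂ with components (cos φ cos λ, cos φ sin λ, sin φ).
The central angle between the endpoints is δ = arccos(p₁·p₂) ≈ 0.319 rad (18.3°). The total great-circle distance is δ·R ≈ 0.319 × 6371 ≈ 2035 km, so the target fraction is f = 1000/2035 ≈ 0.491.
Interpolate at f ≈ 0.491 with slerp weights a = sin((1−f)δ)/sin δ ≈ 0.515, b = sin(fδ)/sin δ ≈ 0.498.
p = a·p₁ + b·p₂ ≈ (0.339, -0.770, 0.540); φ = arcsin(p_z) ≈ 32.70°, λ = atan2(p_y, p_x) ≈ -66.28°.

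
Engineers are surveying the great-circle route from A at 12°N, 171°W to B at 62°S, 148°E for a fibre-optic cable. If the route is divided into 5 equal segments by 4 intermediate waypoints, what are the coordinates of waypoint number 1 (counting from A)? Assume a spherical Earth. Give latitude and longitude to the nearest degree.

≈ 3°S, 176°W

Write both endpoints as unit vectors p₁, p₂ with components (cos φ cos λ, cos φ sin λ, sin φ).
The central angle between the endpoints is δ = arccos(p₁·p₂) ≈ 1.407 rad (80.6°).
Interpolate at f = 1/5 with slerp weights a = sin((1−f)δ)/sin δ ≈ 0.915, b = sin(fδ)/sin δ ≈ 0.281.
p = a·p₁ + b·p₂ ≈ (-0.996, -0.070, -0.058); φ = arcsin(p_z) ≈ -3.34°, λ = atan2(p_y, p_x) ≈ -175.98°.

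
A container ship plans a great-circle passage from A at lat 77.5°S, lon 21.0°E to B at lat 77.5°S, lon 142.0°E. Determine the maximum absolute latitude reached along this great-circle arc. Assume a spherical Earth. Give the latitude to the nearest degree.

The great circle lies in the plane with unit normal n̂ = (p₁ × p₂)/|p₁ × p₂|.
Here n̂_z ≈ +0.109; the vertex latitude is φ_max = arccos|n̂_z| ≈ 83.8°.
Check via Clairaut: cos φ_max = |cos φ₁| · sin C = cos(77.5°)·sin(149.9°) ≈ 0.109, again giving ≈ 83.8°.

≈ 84°S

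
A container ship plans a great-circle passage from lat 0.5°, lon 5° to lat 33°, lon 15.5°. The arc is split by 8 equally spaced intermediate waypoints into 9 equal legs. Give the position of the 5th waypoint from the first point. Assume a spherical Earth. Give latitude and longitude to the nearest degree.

≈ lat 19°, lon 10°

Convert each endpoint to a unit vector on the sphere (x = cos φ cos λ, y = cos φ sin λ, z = sin φ).
The central angle between the endpoints is δ = arccos(p₁·p₂) ≈ 0.593 rad (34.0°).
Interpolate at f = 5/9 with slerp weights a = sin((1−f)δ)/sin δ ≈ 0.466, b = sin(fδ)/sin δ ≈ 0.579.
p = a·p₁ + b·p₂ ≈ (0.932, 0.170, 0.319); φ = arcsin(p_z) ≈ 18.62°, λ = atan2(p_y, p_x) ≈ 10.36°.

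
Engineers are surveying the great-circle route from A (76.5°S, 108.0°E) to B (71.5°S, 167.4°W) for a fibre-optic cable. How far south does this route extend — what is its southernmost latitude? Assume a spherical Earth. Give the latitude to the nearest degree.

≈ 78°S

The great circle lies in the plane with unit normal n̂ = (p₁ × p₂)/|p₁ × p₂|.
Here n̂_z ≈ +0.199; the vertex latitude is φ_max = arccos|n̂_z| ≈ 78.5°.
Check via Clairaut: cos φ_max = |cos φ₁| · sin C = cos(76.5°)·sin(121.3°) ≈ 0.199, again giving ≈ 78.5°.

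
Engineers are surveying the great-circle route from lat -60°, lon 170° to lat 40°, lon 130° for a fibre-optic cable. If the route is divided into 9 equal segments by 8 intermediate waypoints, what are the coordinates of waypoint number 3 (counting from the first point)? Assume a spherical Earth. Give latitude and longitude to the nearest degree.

≈ lat -27°, lon 151°

Write both endpoints as unit vectors p₁, p₂ with components (cos φ cos λ, cos φ sin λ, sin φ).
The central angle between the endpoints is δ = arccos(p₁·p₂) ≈ 1.837 rad (105.3°).
Interpolate at f = 3/9 with slerp weights a = sin((1−f)δ)/sin δ ≈ 0.975, b = sin(fδ)/sin δ ≈ 0.596.
p = a·p₁ + b·p₂ ≈ (-0.774, 0.434, -0.461); φ = arcsin(p_z) ≈ -27.48°, λ = atan2(p_y, p_x) ≈ 150.69°.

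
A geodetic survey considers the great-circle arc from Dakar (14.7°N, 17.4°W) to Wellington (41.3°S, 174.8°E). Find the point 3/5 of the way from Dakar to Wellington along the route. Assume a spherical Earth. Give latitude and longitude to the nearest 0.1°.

From cos δ = sin φ₁ sin φ₂ + cos φ₁ cos φ₂ cos Δλ, the central angle is δ ≈ 2.642 rad (151.4°).
Interpolate at f = 3/5 with slerp weights a = sin((1−f)δ)/sin δ ≈ 1.817, b = sin(fδ)/sin δ ≈ 2.087.
p = a·p₁ + b·p₂ ≈ (0.116, -0.384, -0.916); φ = arcsin(p_z) ≈ -66.37°, λ = atan2(p_y, p_x) ≈ -73.16°.

≈ (66.4°S, 73.2°W)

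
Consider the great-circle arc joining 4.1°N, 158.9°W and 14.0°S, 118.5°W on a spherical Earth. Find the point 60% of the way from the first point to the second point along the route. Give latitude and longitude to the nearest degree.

The haversine formula gives a central angle δ ≈ 0.767 rad (44.0°) between the endpoints.
Interpolate at f = 0.60 with slerp weights a = sin((1−f)δ)/sin δ ≈ 0.435, b = sin(fδ)/sin δ ≈ 0.640.
p = a·p₁ + b·p₂ ≈ (-0.701, -0.702, -0.124); φ = arcsin(p_z) ≈ -7.11°, λ = atan2(p_y, p_x) ≈ -134.97°.

≈ 7°S, 135°W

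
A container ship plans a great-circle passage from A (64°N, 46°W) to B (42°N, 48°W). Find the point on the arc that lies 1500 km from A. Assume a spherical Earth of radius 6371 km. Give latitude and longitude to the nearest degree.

≈ (51°N, 47°W)

Convert each endpoint to a unit vector on the sphere (x = cos φ cos λ, y = cos φ sin λ, z = sin φ).
The central angle between the endpoints is δ = arccos(p₁·p₂) ≈ 0.385 rad (22.0°). The total great-circle distance is δ·R ≈ 0.385 × 6371 ≈ 2450 km, so the target fraction is f = 1500/2450 ≈ 0.612.
Interpolate at f ≈ 0.612 with slerp weights a = sin((1−f)δ)/sin δ ≈ 0.396, b = sin(fδ)/sin δ ≈ 0.622.
p = a·p₁ + b·p₂ ≈ (0.430, -0.468, 0.772); φ = arcsin(p_z) ≈ 50.53°, λ = atan2(p_y, p_x) ≈ -47.45°.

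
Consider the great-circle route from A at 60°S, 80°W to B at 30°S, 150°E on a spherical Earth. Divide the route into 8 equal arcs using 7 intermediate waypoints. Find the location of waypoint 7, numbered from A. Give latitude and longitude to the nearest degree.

The haversine formula gives a central angle δ ≈ 1.415 rad (81.1°) between the endpoints.
Interpolate at f = 7/8 with slerp weights a = sin((1−f)δ)/sin δ ≈ 0.178, b = sin(fδ)/sin δ ≈ 0.957.
p = a·p₁ + b·p₂ ≈ (-0.702, 0.327, -0.633); φ = arcsin(p_z) ≈ -39.25°, λ = atan2(p_y, p_x) ≈ 155.06°.

≈ 39°S, 155°E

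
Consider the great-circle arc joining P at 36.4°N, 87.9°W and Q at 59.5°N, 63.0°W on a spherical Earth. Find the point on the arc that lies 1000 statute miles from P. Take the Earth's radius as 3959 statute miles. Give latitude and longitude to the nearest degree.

Write both endpoints as unit vectors p₁, p₂ with components (cos φ cos λ, cos φ sin λ, sin φ).
The central angle between the endpoints is δ = arccos(p₁·p₂) ≈ 0.491 rad (28.1°). The total great-circle distance is δ·R ≈ 0.491 × 3959 ≈ 1944 mi, so the target fraction is f = 1000/1944 ≈ 0.514.
Interpolate at f ≈ 0.514 with slerp weights a = sin((1−f)δ)/sin δ ≈ 0.501, b = sin(fδ)/sin δ ≈ 0.530.
p = a·p₁ + b·p₂ ≈ (0.137, -0.643, 0.754); φ = arcsin(p_z) ≈ 48.93°, λ = atan2(p_y, p_x) ≈ -77.97°.

≈ 49°N, 78°W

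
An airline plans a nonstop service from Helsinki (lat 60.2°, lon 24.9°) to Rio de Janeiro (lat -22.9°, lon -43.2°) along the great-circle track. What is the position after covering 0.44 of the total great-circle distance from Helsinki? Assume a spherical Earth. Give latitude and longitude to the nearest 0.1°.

≈ lat 27.0°, lon -17.5°

From cos δ = sin φ₁ sin φ₂ + cos φ₁ cos φ₂ cos Δλ, the central angle is δ ≈ 1.738 rad (99.6°).
Interpolate at f = 0.44 with slerp weights a = sin((1−f)δ)/sin δ ≈ 0.839, b = sin(fδ)/sin δ ≈ 0.702.
p = a·p₁ + b·p₂ ≈ (0.850, -0.267, 0.454); φ = arcsin(p_z) ≈ 27.03°, λ = atan2(p_y, p_x) ≈ -17.47°.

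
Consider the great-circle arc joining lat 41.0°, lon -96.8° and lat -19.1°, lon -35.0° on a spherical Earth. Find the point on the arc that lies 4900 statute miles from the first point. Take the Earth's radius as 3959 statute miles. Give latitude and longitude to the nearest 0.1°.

≈ lat -10.0°, lon -43.2°

Convert each endpoint to a unit vector on the sphere (x = cos φ cos λ, y = cos φ sin λ, z = sin φ).
The central angle between the endpoints is δ = arccos(p₁·p₂) ≈ 1.448 rad (83.0°). The total great-circle distance is δ·R ≈ 1.448 × 3959 ≈ 5733 mi, so the target fraction is f = 4900/5733 ≈ 0.855.
Interpolate at f ≈ 0.855 with slerp weights a = sin((1−f)δ)/sin δ ≈ 0.211, b = sin(fδ)/sin δ ≈ 0.952.
p = a·p₁ + b·p₂ ≈ (0.718, -0.674, -0.173); φ = arcsin(p_z) ≈ -9.99°, λ = atan2(p_y, p_x) ≈ -43.17°.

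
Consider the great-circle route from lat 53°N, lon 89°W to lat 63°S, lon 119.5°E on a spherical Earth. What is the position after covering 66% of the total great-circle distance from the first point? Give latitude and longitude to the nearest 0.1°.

Write both endpoints as unit vectors p₁, p₂ with components (cos φ cos λ, cos φ sin λ, sin φ).
The central angle between the endpoints is δ = arccos(p₁·p₂) ≈ 2.830 rad (162.1°).
Interpolate at f = 0.66 with slerp weights a = sin((1−f)δ)/sin δ ≈ 2.672, b = sin(fδ)/sin δ ≈ 3.115.
p = a·p₁ + b·p₂ ≈ (-0.668, -0.377, -0.641); φ = arcsin(p_z) ≈ -39.89°, λ = atan2(p_y, p_x) ≈ -150.57°.

≈ lat 39.9°S, lon 150.6°W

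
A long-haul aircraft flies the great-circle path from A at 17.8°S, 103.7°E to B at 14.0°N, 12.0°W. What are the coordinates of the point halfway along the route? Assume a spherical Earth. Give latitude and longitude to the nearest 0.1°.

Convert each endpoint to a unit vector on the sphere (x = cos φ cos λ, y = cos φ sin λ, z = sin φ).
The central angle between the endpoints is δ = arccos(p₁·p₂) ≈ 2.065 rad (118.3°).
Interpolate at f = 1/2 with slerp weights a = sin((1−f)δ)/sin δ ≈ 0.976, b = sin(fδ)/sin δ ≈ 0.976.
p = a·p₁ + b·p₂ ≈ (0.706, 0.706, -0.062); φ = arcsin(p_z) ≈ -3.57°, λ = atan2(p_y, p_x) ≈ 44.99°.

≈ 3.6°S, 45.0°E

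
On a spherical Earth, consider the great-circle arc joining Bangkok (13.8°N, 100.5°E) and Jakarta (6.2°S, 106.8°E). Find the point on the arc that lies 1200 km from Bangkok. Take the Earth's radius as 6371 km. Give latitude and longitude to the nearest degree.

Write both endpoints as unit vectors p₁, p₂ with components (cos φ cos λ, cos φ sin λ, sin φ).
The central angle between the endpoints is δ = arccos(p₁·p₂) ≈ 0.366 rad (21.0°). The total great-circle distance is δ·R ≈ 0.366 × 6371 ≈ 2330 km, so the target fraction is f = 1200/2330 ≈ 0.515.
Interpolate at f ≈ 0.515 with slerp weights a = sin((1−f)δ)/sin δ ≈ 0.493, b = sin(fδ)/sin δ ≈ 0.524.
p = a·p₁ + b·p₂ ≈ (-0.238, 0.969, 0.061); φ = arcsin(p_z) ≈ 3.51°, λ = atan2(p_y, p_x) ≈ 103.78°.

≈ 4°N, 104°E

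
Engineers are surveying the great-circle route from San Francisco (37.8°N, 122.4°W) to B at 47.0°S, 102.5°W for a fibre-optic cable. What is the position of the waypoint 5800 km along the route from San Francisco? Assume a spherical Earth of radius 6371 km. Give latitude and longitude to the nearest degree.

Write both endpoints as unit vectors p₁, p₂ with components (cos φ cos λ, cos φ sin λ, sin φ).
The central angle between the endpoints is δ = arccos(p₁·p₂) ≈ 1.512 rad (86.6°). The total great-circle distance is δ·R ≈ 1.512 × 6371 ≈ 9635 km, so the target fraction is f = 5800/9635 ≈ 0.602.
Interpolate at f ≈ 0.602 with slerp weights a = sin((1−f)δ)/sin δ ≈ 0.567, b = sin(fδ)/sin δ ≈ 0.791.
p = a·p₁ + b·p₂ ≈ (-0.357, -0.905, -0.231); φ = arcsin(p_z) ≈ -13.35°, λ = atan2(p_y, p_x) ≈ -111.52°.

≈ 13°S, 112°W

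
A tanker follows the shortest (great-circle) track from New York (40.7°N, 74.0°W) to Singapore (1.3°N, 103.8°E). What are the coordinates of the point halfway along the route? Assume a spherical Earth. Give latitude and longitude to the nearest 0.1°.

The haversine formula gives a central angle δ ≈ 2.408 rad (138.0°) between the endpoints.
Interpolate at f = 1/2 with slerp weights a = sin((1−f)δ)/sin δ ≈ 1.394, b = sin(fδ)/sin δ ≈ 1.394.
p = a·p₁ + b·p₂ ≈ (-0.041, 0.337, 0.940); φ = arcsin(p_z) ≈ 70.13°, λ = atan2(p_y, p_x) ≈ 96.95°.

≈ 70.1°N, 96.9°E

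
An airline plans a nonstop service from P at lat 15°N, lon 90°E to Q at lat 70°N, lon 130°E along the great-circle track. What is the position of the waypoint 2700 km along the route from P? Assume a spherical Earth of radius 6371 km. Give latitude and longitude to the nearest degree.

Write both endpoints as unit vectors p₁, p₂ with components (cos φ cos λ, cos φ sin λ, sin φ).
The central angle between the endpoints is δ = arccos(p₁·p₂) ≈ 1.051 rad (60.2°). The total great-circle distance is δ·R ≈ 1.051 × 6371 ≈ 6699 km, so the target fraction is f = 2700/6699 ≈ 0.403.
Interpolate at f ≈ 0.403 with slerp weights a = sin((1−f)δ)/sin δ ≈ 0.676, b = sin(fδ)/sin δ ≈ 0.474.
p = a·p₁ + b·p₂ ≈ (-0.104, 0.778, 0.620); φ = arcsin(p_z) ≈ 38.33°, λ = atan2(p_y, p_x) ≈ 97.63°.

≈ lat 38°N, lon 98°E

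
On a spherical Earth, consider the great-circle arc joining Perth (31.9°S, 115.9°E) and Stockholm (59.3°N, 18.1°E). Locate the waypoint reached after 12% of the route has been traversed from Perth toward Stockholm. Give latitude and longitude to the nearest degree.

Write both endpoints as unit vectors p₁, p₂ with components (cos φ cos λ, cos φ sin λ, sin φ).
The central angle between the endpoints is δ = arccos(p₁·p₂) ≈ 2.110 rad (120.9°).
Interpolate at f = 0.12 with slerp weights a = sin((1−f)δ)/sin δ ≈ 1.118, b = sin(fδ)/sin δ ≈ 0.292.
p = a·p₁ + b·p₂ ≈ (-0.273, 0.900, -0.340); φ = arcsin(p_z) ≈ -19.87°, λ = atan2(p_y, p_x) ≈ 106.87°.

≈ 20°S, 107°E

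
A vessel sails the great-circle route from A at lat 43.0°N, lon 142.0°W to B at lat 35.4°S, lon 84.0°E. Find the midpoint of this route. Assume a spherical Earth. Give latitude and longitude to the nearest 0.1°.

Convert each endpoint to a unit vector on the sphere (x = cos φ cos λ, y = cos φ sin λ, z = sin φ).
The central angle between the endpoints is δ = arccos(p₁·p₂) ≈ 2.514 rad (144.0°).
Interpolate at f = 1/2 with slerp weights a = sin((1−f)δ)/sin δ ≈ 1.619, b = sin(fδ)/sin δ ≈ 1.619.
p = a·p₁ + b·p₂ ≈ (-0.795, 0.583, 0.166); φ = arcsin(p_z) ≈ 9.57°, λ = atan2(p_y, p_x) ≈ 143.73°.

≈ lat 9.6°N, lon 143.7°E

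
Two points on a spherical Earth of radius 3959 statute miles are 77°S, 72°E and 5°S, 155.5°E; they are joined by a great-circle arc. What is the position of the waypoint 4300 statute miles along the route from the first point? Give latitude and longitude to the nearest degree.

From cos δ = sin φ₁ sin φ₂ + cos φ₁ cos φ₂ cos Δλ, the central angle is δ ≈ 1.460 rad (83.7°). The total great-circle distance is δ·R ≈ 1.460 × 3959 ≈ 5781 mi, so the target fraction is f = 4300/5781 ≈ 0.744.
Interpolate at f ≈ 0.744 with slerp weights a = sin((1−f)δ)/sin δ ≈ 0.368, b = sin(fδ)/sin δ ≈ 0.890.
p = a·p₁ + b·p₂ ≈ (-0.781, 0.446, -0.436); φ = arcsin(p_z) ≈ -25.84°, λ = atan2(p_y, p_x) ≈ 150.26°.

≈ 26°S, 150°E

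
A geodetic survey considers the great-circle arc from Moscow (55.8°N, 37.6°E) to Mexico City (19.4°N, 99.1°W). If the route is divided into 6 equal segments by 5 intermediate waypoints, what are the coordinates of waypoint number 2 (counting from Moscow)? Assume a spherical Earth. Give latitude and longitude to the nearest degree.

Write both endpoints as unit vectors p₁, p₂ with components (cos φ cos λ, cos φ sin λ, sin φ).
The central angle between the endpoints is δ = arccos(p₁·p₂) ≈ 1.682 rad (96.4°).
Interpolate at f = 2/6 with slerp weights a = sin((1−f)δ)/sin δ ≈ 0.906, b = sin(fδ)/sin δ ≈ 0.535.
p = a·p₁ + b·p₂ ≈ (0.324, -0.188, 0.927); φ = arcsin(p_z) ≈ 68.03°, λ = atan2(p_y, p_x) ≈ -30.08°.

≈ 68°N, 30°W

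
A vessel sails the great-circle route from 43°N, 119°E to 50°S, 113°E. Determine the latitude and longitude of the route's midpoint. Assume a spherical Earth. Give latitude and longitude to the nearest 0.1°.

Write both endpoints as unit vectors p₁, p₂ with components (cos φ cos λ, cos φ sin λ, sin φ).
The central angle between the endpoints is δ = arccos(p₁·p₂) ≈ 1.626 rad (93.1°).
Interpolate at f = 1/2 with slerp weights a = sin((1−f)δ)/sin δ ≈ 0.727, b = sin(fδ)/sin δ ≈ 0.727.
p = a·p₁ + b·p₂ ≈ (-0.441, 0.896, -0.061); φ = arcsin(p_z) ≈ -3.50°, λ = atan2(p_y, p_x) ≈ 116.19°.

≈ 3.5°S, 116.2°E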